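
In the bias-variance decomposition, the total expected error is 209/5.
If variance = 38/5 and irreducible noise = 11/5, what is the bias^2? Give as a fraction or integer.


Total error = bias^2 + variance + irreducible noise. So bias^2 = 209/5 - 38/5 - 11/5 = 32.

32


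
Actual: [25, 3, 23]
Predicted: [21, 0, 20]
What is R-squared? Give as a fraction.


Mean(y) = 17. SS_res = 34. SS_tot = 296. R^2 = 1 - 34/(296) = 131/148.

131/148


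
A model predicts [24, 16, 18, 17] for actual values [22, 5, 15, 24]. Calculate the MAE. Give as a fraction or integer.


MAE = (1/4) * (|22-24|=2 + |5-16|=11 + |15-18|=3 + |24-17|=7). Sum = 23. MAE = 23/4.

23/4


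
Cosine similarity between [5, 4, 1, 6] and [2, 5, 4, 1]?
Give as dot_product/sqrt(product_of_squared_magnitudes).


dot = 40. |a|^2 = 78, |b|^2 = 46. cos = 40/sqrt(3588).

40/sqrt(3588)


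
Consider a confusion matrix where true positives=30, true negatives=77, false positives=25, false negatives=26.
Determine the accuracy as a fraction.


Accuracy = (TP + TN) / (TP + TN + FP + FN) = (30 + 77) / 158 = 107/158.

107/158


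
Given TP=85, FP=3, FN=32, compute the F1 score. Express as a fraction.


Precision = 85/88 = 85/88. Recall = 85/117 = 85/117. F1 = 2*P*R/(P+R) = 34/41.

34/41


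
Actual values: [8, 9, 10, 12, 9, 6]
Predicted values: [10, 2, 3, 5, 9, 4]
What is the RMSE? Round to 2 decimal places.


MSE = 25.8333. RMSE = sqrt(25.8333) = 5.08.

5.08


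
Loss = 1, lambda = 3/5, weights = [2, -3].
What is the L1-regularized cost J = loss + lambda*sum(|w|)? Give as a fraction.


L1 norm = sum(|w|) = 5. J = 1 + 3/5 * 5 = 4.

4


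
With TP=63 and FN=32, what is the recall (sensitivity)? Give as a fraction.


Recall = TP / (TP + FN) = 63 / 95 = 63/95.

63/95


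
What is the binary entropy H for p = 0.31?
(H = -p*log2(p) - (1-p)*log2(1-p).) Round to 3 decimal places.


H = -0.31*log2(0.31) - 0.69*log2(0.69) = 0.893.

0.893


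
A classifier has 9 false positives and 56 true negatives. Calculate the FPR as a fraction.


FPR = FP / (FP + TN) = 9 / 65 = 9/65.

9/65


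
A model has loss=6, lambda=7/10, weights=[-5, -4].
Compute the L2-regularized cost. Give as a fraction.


L2 sq norm = sum(w^2) = 41. J = 6 + 7/10 * 41 = 347/10.

347/10


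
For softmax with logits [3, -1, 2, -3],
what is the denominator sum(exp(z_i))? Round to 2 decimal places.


Denom = e^3=20.0855 + e^-1=0.3679 + e^2=7.3891 + e^-3=0.0498. Sum = 27.8923, which rounds to 27.89.

27.89


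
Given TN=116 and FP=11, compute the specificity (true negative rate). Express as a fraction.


Specificity = TN / (TN + FP) = 116 / 127 = 116/127.

116/127


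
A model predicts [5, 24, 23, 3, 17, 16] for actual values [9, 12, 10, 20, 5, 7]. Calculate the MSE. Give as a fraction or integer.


MSE = (1/6) * ((9-5)^2=16 + (12-24)^2=144 + (10-23)^2=169 + (20-3)^2=289 + (5-17)^2=144 + (7-16)^2=81). Sum = 843. MSE = 281/2.

281/2


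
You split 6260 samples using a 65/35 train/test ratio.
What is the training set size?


Test set = 6260 * 35% = 2191. Training set = 6260 - 2191 = 4069.

4069


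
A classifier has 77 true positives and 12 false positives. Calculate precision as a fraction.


Precision = TP / (TP + FP) = 77 / 89 = 77/89.

77/89


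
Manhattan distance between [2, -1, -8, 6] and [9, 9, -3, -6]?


d = sum of absolute differences: |2-9|=7 + |-1-9|=10 + |-8--3|=5 + |6--6|=12 = 34.

34


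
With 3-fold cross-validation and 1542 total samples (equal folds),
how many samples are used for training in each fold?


Each validation fold has 1542/3 = 514 samples. Training set = 1542 - 514 = 1028.

1028


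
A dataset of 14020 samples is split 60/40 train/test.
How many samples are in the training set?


Test set = 14020 * 40% = 5608. Training set = 14020 - 5608 = 8412.

8412


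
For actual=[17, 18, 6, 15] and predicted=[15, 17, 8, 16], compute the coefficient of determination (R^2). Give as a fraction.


Mean(y) = 14. SS_res = 10. SS_tot = 90. R^2 = 1 - 10/(90) = 8/9.

8/9


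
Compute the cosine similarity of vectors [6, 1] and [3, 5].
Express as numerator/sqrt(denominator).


dot = 23. |a|^2 = 37, |b|^2 = 34. cos = 23/sqrt(1258).

23/sqrt(1258)


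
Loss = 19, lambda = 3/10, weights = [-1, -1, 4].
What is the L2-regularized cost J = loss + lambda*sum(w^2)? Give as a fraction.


L2 sq norm = sum(w^2) = 18. J = 19 + 3/10 * 18 = 122/5.

122/5


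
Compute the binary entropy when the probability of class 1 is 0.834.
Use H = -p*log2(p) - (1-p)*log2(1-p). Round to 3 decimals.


H = -0.834*log2(0.834) - 0.166*log2(0.166) = 0.648.

0.648


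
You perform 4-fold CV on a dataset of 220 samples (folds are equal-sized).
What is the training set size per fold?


Each validation fold has 220/4 = 55 samples. Training set = 220 - 55 = 165.

165


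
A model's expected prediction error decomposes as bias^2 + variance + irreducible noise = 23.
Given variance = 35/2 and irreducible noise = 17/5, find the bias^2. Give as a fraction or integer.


Total error = bias^2 + variance + irreducible noise. So bias^2 = 23 - 35/2 - 17/5 = 21/10.

21/10


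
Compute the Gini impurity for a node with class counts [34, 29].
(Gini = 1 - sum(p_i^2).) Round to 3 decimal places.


Total = 63. Proportions: 34/63, 29/63. sum(p_i^2) = 0.5031. Gini = 1 - 0.5031 = 0.4969, which rounds to 0.497.

0.497


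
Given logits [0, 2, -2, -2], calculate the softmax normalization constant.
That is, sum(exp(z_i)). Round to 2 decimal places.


Denom = e^0=1.0000 + e^2=7.3891 + e^-2=0.1353 + e^-2=0.1353. Sum = 8.6597, which rounds to 8.66.

8.66


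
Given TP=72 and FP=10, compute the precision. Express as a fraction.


Precision = TP / (TP + FP) = 72 / 82 = 36/41.

36/41


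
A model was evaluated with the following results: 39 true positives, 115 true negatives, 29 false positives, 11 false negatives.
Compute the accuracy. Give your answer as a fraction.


Accuracy = (TP + TN) / (TP + TN + FP + FN) = (39 + 115) / 194 = 77/97.

77/97


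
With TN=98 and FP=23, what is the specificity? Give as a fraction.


Specificity = TN / (TN + FP) = 98 / 121 = 98/121.

98/121


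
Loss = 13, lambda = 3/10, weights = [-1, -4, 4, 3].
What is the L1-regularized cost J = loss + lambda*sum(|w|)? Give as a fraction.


L1 norm = sum(|w|) = 12. J = 13 + 3/10 * 12 = 83/5.

83/5


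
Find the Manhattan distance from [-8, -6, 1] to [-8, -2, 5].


d = sum of absolute differences: |-8--8|=0 + |-6--2|=4 + |1-5|=4 = 8.

8


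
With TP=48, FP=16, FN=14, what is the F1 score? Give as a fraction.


Precision = 48/64 = 3/4. Recall = 48/62 = 24/31. F1 = 2*P*R/(P+R) = 16/21.

16/21


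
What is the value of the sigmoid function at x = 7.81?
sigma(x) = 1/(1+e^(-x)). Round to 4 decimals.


sigma(7.81) = 1/(1+e^(-7.81)) = 1/(1+0.000406) = 1/1.000406 = 0.9996.

0.9996


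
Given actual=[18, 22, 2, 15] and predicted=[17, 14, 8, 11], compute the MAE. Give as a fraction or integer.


MAE = (1/4) * (|18-17|=1 + |22-14|=8 + |2-8|=6 + |15-11|=4). Sum = 19. MAE = 19/4.

19/4


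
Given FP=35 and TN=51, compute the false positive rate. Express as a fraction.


FPR = FP / (FP + TN) = 35 / 86 = 35/86.

35/86


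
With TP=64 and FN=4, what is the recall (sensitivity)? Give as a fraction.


Recall = TP / (TP + FN) = 64 / 68 = 16/17.

16/17


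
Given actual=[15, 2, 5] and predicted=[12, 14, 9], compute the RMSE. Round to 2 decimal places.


MSE = 56.3333. RMSE = sqrt(56.3333) = 7.51.

7.51


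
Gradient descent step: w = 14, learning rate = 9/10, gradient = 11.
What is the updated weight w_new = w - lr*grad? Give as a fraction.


w_new = 14 - 9/10 * 11 = 14 - 99/10 = 41/10.

41/10


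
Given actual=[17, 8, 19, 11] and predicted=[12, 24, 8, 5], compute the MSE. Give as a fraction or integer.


MSE = (1/4) * ((17-12)^2=25 + (8-24)^2=256 + (19-8)^2=121 + (11-5)^2=36). Sum = 438. MSE = 219/2.

219/2


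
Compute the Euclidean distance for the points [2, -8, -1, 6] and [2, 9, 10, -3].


d = sqrt(sum of squared differences). (2-2)^2=0, (-8-9)^2=289, (-1-10)^2=121, (6--3)^2=81. Sum = 491.

sqrt(491)


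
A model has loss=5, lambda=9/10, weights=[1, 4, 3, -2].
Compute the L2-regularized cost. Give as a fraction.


L2 sq norm = sum(w^2) = 30. J = 5 + 9/10 * 30 = 32.

32


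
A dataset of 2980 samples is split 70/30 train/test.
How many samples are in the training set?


Test set = 2980 * 30% = 894. Training set = 2980 - 894 = 2086.

2086


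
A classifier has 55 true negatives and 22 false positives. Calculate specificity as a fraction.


Specificity = TN / (TN + FP) = 55 / 77 = 5/7.

5/7


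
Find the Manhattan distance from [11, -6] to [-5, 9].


d = sum of absolute differences: |11--5|=16 + |-6-9|=15 = 31.

31


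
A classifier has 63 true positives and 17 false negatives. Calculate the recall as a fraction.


Recall = TP / (TP + FN) = 63 / 80 = 63/80.

63/80


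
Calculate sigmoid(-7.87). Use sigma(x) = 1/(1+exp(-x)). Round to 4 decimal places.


sigma(-7.87) = 1/(1+e^(7.87)) = 1/(1+2617.565588) = 1/2618.565588 = 0.0004.

0.0004


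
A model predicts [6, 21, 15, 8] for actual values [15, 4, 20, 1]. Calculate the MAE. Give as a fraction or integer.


MAE = (1/4) * (|15-6|=9 + |4-21|=17 + |20-15|=5 + |1-8|=7). Sum = 38. MAE = 19/2.

19/2


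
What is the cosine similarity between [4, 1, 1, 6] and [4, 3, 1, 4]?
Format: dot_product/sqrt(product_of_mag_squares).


dot = 44. |a|^2 = 54, |b|^2 = 42. cos = 44/sqrt(2268).

44/sqrt(2268)


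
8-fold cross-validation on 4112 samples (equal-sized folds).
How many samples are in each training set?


Each validation fold has 4112/8 = 514 samples. Training set = 4112 - 514 = 3598.

3598


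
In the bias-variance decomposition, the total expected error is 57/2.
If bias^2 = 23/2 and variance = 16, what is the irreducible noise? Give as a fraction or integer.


Total error = bias^2 + variance + irreducible noise. So irreducible noise = 57/2 - 23/2 - 16 = 1.

1


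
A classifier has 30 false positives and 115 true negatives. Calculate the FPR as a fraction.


FPR = FP / (FP + TN) = 30 / 145 = 6/29.

6/29


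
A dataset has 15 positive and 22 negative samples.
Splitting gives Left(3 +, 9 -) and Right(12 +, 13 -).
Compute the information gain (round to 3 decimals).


H(parent) = 0.9740. H(left) = 0.8113, H(right) = 0.9988. Weighted = (12/37)*0.8113 + (25/37)*0.9988 = 0.9380. IG = 0.9740 - 0.9380 = 0.0360, which rounds to 0.036.

0.036


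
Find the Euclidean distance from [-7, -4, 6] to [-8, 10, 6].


d = sqrt(sum of squared differences). (-7--8)^2=1, (-4-10)^2=196, (6-6)^2=0. Sum = 197.

sqrt(197)


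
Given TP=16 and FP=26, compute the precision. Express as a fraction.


Precision = TP / (TP + FP) = 16 / 42 = 8/21.

8/21


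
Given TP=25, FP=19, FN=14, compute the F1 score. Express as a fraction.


Precision = 25/44 = 25/44. Recall = 25/39 = 25/39. F1 = 2*P*R/(P+R) = 50/83.

50/83


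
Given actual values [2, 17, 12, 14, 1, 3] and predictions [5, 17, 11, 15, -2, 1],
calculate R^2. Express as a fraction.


Mean(y) = 49/6. SS_res = 24. SS_tot = 1457/6. R^2 = 1 - 24/(1457/6) = 1313/1457.

1313/1457


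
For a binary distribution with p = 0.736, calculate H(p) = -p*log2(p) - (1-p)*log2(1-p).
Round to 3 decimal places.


H = -0.736*log2(0.736) - 0.264*log2(0.264) = 0.833.

0.833


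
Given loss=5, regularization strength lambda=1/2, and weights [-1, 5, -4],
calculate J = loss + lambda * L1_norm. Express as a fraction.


L1 norm = sum(|w|) = 10. J = 5 + 1/2 * 10 = 10.

10


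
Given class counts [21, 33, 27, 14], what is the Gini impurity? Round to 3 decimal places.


Total = 95. Proportions: 21/95, 33/95, 27/95, 14/95. sum(p_i^2) = 0.2720. Gini = 1 - 0.2720 = 0.7280, which rounds to 0.728.

0.728


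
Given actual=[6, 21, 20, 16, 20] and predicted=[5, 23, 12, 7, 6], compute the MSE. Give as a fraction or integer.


MSE = (1/5) * ((6-5)^2=1 + (21-23)^2=4 + (20-12)^2=64 + (16-7)^2=81 + (20-6)^2=196). Sum = 346. MSE = 346/5.

346/5


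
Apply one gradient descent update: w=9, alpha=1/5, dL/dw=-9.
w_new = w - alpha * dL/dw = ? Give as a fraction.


w_new = 9 - 1/5 * -9 = 9 - -9/5 = 54/5.

54/5


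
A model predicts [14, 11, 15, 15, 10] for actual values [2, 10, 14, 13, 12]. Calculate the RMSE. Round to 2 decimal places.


MSE = 30.8000. RMSE = sqrt(30.8000) = 5.55.

5.55


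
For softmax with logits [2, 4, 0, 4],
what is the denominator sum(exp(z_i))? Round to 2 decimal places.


Denom = e^2=7.3891 + e^4=54.5982 + e^0=1.0000 + e^4=54.5982. Sum = 117.5855, which rounds to 117.59.

117.59


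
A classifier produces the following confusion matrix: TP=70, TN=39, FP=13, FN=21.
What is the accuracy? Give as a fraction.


Accuracy = (TP + TN) / (TP + TN + FP + FN) = (70 + 39) / 143 = 109/143.

109/143


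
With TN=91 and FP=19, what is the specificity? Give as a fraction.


Specificity = TN / (TN + FP) = 91 / 110 = 91/110.

91/110


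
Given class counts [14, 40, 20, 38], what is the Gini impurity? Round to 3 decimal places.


Total = 112. Proportions: 14/112, 40/112, 20/112, 38/112. sum(p_i^2) = 0.2902. Gini = 1 - 0.2902 = 0.7098, which rounds to 0.710.

0.710


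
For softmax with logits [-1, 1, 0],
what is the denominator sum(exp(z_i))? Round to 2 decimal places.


Denom = e^-1=0.3679 + e^1=2.7183 + e^0=1.0000. Sum = 4.0862, which rounds to 4.09.

4.09


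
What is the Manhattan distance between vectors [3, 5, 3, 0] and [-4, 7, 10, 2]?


d = sum of absolute differences: |3--4|=7 + |5-7|=2 + |3-10|=7 + |0-2|=2 = 18.

18


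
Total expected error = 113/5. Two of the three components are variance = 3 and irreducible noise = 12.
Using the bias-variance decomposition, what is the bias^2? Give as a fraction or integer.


Total error = bias^2 + variance + irreducible noise. So bias^2 = 113/5 - 3 - 12 = 38/5.

38/5


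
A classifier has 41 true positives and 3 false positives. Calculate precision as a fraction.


Precision = TP / (TP + FP) = 41 / 44 = 41/44.

41/44


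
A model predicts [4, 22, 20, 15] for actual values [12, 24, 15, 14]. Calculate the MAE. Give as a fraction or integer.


MAE = (1/4) * (|12-4|=8 + |24-22|=2 + |15-20|=5 + |14-15|=1). Sum = 16. MAE = 4.

4


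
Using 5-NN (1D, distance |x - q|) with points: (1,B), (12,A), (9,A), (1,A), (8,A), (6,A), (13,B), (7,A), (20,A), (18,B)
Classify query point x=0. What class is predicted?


Distances: |1-0|=1, |12-0|=12, |9-0|=9, |1-0|=1, |8-0|=8, |6-0|=6, |13-0|=13, |7-0|=7, |20-0|=20, |18-0|=18. 5 nearest: (1,A), (1,B), (6,A), (7,A), (8,A). Counts: {'A': 4, 'B': 1}. Majority class: A.

A


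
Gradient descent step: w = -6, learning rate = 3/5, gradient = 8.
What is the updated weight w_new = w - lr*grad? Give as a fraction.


w_new = -6 - 3/5 * 8 = -6 - 24/5 = -54/5.

-54/5


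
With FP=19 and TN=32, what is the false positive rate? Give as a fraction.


FPR = FP / (FP + TN) = 19 / 51 = 19/51.

19/51


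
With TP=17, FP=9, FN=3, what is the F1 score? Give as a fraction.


Precision = 17/26 = 17/26. Recall = 17/20 = 17/20. F1 = 2*P*R/(P+R) = 17/23.

17/23


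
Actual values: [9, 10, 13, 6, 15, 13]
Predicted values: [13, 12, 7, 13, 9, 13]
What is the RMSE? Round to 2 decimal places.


MSE = 23.5000. RMSE = sqrt(23.5000) = 4.85.

4.85


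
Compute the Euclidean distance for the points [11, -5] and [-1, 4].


d = sqrt(sum of squared differences). (11--1)^2=144, (-5-4)^2=81. Sum = 225.

15


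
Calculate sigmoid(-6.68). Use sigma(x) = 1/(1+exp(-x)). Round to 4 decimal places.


sigma(-6.68) = 1/(1+e^(6.68)) = 1/(1+796.319112) = 1/797.319112 = 0.0013.

0.0013


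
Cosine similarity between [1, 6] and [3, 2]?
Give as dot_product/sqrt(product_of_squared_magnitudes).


dot = 15. |a|^2 = 37, |b|^2 = 13. cos = 15/sqrt(481).

15/sqrt(481)


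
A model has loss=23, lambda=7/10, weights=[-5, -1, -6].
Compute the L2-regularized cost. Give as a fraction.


L2 sq norm = sum(w^2) = 62. J = 23 + 7/10 * 62 = 332/5.

332/5


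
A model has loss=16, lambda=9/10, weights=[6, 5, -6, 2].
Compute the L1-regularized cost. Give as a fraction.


L1 norm = sum(|w|) = 19. J = 16 + 9/10 * 19 = 331/10.

331/10


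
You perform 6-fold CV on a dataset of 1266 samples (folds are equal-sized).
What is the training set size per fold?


Each validation fold has 1266/6 = 211 samples. Training set = 1266 - 211 = 1055.

1055


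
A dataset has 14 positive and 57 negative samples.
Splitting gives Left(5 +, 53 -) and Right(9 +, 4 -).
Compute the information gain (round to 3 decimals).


H(parent) = 0.7163. H(left) = 0.4237, H(right) = 0.8905. Weighted = (58/71)*0.4237 + (13/71)*0.8905 = 0.5092. IG = 0.7163 - 0.5092 = 0.2071, which rounds to 0.207.

0.207


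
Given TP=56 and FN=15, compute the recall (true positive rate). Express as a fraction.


Recall = TP / (TP + FN) = 56 / 71 = 56/71.

56/71


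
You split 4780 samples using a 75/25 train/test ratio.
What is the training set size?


Test set = 4780 * 25% = 1195. Training set = 4780 - 1195 = 3585.

3585


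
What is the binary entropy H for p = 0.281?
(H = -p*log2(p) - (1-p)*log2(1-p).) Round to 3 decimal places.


H = -0.281*log2(0.281) - 0.719*log2(0.719) = 0.857.

0.857


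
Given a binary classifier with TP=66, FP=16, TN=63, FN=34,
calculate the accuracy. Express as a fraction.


Accuracy = (TP + TN) / (TP + TN + FP + FN) = (66 + 63) / 179 = 129/179.

129/179


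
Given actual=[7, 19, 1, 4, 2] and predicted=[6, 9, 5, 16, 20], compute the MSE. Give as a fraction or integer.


MSE = (1/5) * ((7-6)^2=1 + (19-9)^2=100 + (1-5)^2=16 + (4-16)^2=144 + (2-20)^2=324). Sum = 585. MSE = 117.

117


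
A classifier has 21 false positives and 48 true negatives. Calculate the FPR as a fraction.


FPR = FP / (FP + TN) = 21 / 69 = 7/23.

7/23


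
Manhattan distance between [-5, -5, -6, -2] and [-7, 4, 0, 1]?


d = sum of absolute differences: |-5--7|=2 + |-5-4|=9 + |-6-0|=6 + |-2-1|=3 = 20.

20


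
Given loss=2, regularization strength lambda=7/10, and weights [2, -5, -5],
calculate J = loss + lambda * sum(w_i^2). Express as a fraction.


L2 sq norm = sum(w^2) = 54. J = 2 + 7/10 * 54 = 199/5.

199/5


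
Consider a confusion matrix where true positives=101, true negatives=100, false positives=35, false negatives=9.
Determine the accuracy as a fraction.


Accuracy = (TP + TN) / (TP + TN + FP + FN) = (101 + 100) / 245 = 201/245.

201/245


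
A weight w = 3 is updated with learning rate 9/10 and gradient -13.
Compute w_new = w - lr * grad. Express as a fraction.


w_new = 3 - 9/10 * -13 = 3 - -117/10 = 147/10.

147/10


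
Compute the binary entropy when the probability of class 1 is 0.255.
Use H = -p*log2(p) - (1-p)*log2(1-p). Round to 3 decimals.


H = -0.255*log2(0.255) - 0.745*log2(0.745) = 0.819.

0.819


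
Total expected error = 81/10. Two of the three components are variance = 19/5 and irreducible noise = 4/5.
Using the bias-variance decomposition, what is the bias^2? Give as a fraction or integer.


Total error = bias^2 + variance + irreducible noise. So bias^2 = 81/10 - 19/5 - 4/5 = 7/2.

7/2


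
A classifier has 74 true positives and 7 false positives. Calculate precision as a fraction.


Precision = TP / (TP + FP) = 74 / 81 = 74/81.

74/81


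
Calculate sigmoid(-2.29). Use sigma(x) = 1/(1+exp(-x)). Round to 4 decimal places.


sigma(-2.29) = 1/(1+e^(2.29)) = 1/(1+9.874938) = 1/10.874938 = 0.0920.

0.0920


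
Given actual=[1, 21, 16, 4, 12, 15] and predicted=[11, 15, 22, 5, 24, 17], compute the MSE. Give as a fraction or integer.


MSE = (1/6) * ((1-11)^2=100 + (21-15)^2=36 + (16-22)^2=36 + (4-5)^2=1 + (12-24)^2=144 + (15-17)^2=4). Sum = 321. MSE = 107/2.

107/2


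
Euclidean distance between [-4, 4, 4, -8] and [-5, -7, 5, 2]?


d = sqrt(sum of squared differences). (-4--5)^2=1, (4--7)^2=121, (4-5)^2=1, (-8-2)^2=100. Sum = 223.

sqrt(223)


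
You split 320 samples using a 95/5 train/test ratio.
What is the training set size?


Test set = 320 * 5% = 16. Training set = 320 - 16 = 304.

304


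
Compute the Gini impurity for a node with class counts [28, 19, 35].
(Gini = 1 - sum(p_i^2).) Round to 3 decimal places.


Total = 82. Proportions: 28/82, 19/82, 35/82. sum(p_i^2) = 0.3525. Gini = 1 - 0.3525 = 0.6475, which rounds to 0.648.

0.648


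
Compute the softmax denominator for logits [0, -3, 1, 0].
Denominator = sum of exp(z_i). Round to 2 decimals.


Denom = e^0=1.0000 + e^-3=0.0498 + e^1=2.7183 + e^0=1.0000. Sum = 4.7681, which rounds to 4.77.

4.77


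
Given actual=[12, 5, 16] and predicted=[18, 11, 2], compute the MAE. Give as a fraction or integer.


MAE = (1/3) * (|12-18|=6 + |5-11|=6 + |16-2|=14). Sum = 26. MAE = 26/3.

26/3


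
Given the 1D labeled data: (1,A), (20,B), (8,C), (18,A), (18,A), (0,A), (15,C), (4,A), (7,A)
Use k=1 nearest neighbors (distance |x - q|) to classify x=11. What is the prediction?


Distances: |1-11|=10, |20-11|=9, |8-11|=3, |18-11|=7, |18-11|=7, |0-11|=11, |15-11|=4, |4-11|=7, |7-11|=4. 1 nearest: (8,C). Counts: {'C': 1}. Majority class: C.

C


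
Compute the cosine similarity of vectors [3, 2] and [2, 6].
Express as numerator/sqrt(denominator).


dot = 18. |a|^2 = 13, |b|^2 = 40. cos = 18/sqrt(520).

18/sqrt(520)


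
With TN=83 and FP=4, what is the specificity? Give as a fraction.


Specificity = TN / (TN + FP) = 83 / 87 = 83/87.

83/87


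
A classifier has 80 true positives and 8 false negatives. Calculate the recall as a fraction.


Recall = TP / (TP + FN) = 80 / 88 = 10/11.

10/11


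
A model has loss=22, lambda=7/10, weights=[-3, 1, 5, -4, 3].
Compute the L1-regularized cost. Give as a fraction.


L1 norm = sum(|w|) = 16. J = 22 + 7/10 * 16 = 166/5.

166/5


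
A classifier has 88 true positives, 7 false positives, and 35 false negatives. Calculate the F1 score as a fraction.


Precision = 88/95 = 88/95. Recall = 88/123 = 88/123. F1 = 2*P*R/(P+R) = 88/109.

88/109


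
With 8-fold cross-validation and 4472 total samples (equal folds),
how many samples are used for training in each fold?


Each validation fold has 4472/8 = 559 samples. Training set = 4472 - 559 = 3913.

3913


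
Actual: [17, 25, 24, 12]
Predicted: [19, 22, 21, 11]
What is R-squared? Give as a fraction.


Mean(y) = 39/2. SS_res = 23. SS_tot = 113. R^2 = 1 - 23/(113) = 90/113.

90/113


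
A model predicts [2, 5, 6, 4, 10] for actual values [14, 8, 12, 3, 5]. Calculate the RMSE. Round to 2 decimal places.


MSE = 43.0000. RMSE = sqrt(43.0000) = 6.56.

6.56


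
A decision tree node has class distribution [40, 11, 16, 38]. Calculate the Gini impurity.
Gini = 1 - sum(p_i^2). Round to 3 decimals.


Total = 105. Proportions: 40/105, 11/105, 16/105, 38/105. sum(p_i^2) = 0.3103. Gini = 1 - 0.3103 = 0.6897, which rounds to 0.690.

0.690


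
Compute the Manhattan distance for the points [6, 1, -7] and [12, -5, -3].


d = sum of absolute differences: |6-12|=6 + |1--5|=6 + |-7--3|=4 = 16.

16


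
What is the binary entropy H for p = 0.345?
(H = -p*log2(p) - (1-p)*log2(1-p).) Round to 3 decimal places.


H = -0.345*log2(0.345) - 0.655*log2(0.655) = 0.930.

0.930


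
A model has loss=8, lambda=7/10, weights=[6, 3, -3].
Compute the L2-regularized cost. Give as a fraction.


L2 sq norm = sum(w^2) = 54. J = 8 + 7/10 * 54 = 229/5.

229/5


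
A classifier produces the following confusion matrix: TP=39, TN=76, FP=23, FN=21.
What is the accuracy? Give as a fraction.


Accuracy = (TP + TN) / (TP + TN + FP + FN) = (39 + 76) / 159 = 115/159.

115/159


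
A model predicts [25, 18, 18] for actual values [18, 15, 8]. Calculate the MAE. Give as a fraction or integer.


MAE = (1/3) * (|18-25|=7 + |15-18|=3 + |8-18|=10). Sum = 20. MAE = 20/3.

20/3


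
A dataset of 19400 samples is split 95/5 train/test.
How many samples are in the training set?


Test set = 19400 * 5% = 970. Training set = 19400 - 970 = 18430.

18430


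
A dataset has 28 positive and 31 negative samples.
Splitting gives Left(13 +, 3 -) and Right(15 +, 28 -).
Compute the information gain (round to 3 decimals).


H(parent) = 0.9981. H(left) = 0.6962, H(right) = 0.9330. Weighted = (16/59)*0.6962 + (43/59)*0.9330 = 0.8688. IG = 0.9981 - 0.8688 = 0.1293, which rounds to 0.129.

0.129


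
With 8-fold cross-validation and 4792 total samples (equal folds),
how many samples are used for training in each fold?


Each validation fold has 4792/8 = 599 samples. Training set = 4792 - 599 = 4193.

4193


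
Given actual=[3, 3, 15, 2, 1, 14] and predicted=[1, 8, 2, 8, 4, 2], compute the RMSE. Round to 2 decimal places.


MSE = 64.5000. RMSE = sqrt(64.5000) = 8.03.

8.03


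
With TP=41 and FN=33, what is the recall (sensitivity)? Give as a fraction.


Recall = TP / (TP + FN) = 41 / 74 = 41/74.

41/74


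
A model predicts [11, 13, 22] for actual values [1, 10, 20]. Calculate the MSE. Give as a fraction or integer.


MSE = (1/3) * ((1-11)^2=100 + (10-13)^2=9 + (20-22)^2=4). Sum = 113. MSE = 113/3.

113/3


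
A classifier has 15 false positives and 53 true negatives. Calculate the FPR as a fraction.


FPR = FP / (FP + TN) = 15 / 68 = 15/68.

15/68


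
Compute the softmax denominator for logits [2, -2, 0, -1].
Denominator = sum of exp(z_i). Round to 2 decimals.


Denom = e^2=7.3891 + e^-2=0.1353 + e^0=1.0000 + e^-1=0.3679. Sum = 8.8923, which rounds to 8.89.

8.89


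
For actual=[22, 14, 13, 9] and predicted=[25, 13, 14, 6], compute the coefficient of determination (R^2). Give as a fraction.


Mean(y) = 29/2. SS_res = 20. SS_tot = 89. R^2 = 1 - 20/(89) = 69/89.

69/89


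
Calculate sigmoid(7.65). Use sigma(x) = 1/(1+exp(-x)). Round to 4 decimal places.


sigma(7.65) = 1/(1+e^(-7.65)) = 1/(1+0.000476) = 1/1.000476 = 0.9995.

0.9995


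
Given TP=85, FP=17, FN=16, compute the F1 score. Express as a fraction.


Precision = 85/102 = 5/6. Recall = 85/101 = 85/101. F1 = 2*P*R/(P+R) = 170/203.

170/203


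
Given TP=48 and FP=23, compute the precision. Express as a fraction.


Precision = TP / (TP + FP) = 48 / 71 = 48/71.

48/71


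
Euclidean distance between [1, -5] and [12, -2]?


d = sqrt(sum of squared differences). (1-12)^2=121, (-5--2)^2=9. Sum = 130.

sqrt(130)


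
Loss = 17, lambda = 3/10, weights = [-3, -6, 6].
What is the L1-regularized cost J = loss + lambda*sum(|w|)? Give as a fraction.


L1 norm = sum(|w|) = 15. J = 17 + 3/10 * 15 = 43/2.

43/2


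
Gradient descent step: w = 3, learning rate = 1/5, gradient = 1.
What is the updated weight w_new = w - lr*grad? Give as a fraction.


w_new = 3 - 1/5 * 1 = 3 - 1/5 = 14/5.

14/5


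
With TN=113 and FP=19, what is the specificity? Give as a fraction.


Specificity = TN / (TN + FP) = 113 / 132 = 113/132.

113/132


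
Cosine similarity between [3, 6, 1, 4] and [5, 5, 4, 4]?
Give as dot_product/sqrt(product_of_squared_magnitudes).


dot = 65. |a|^2 = 62, |b|^2 = 82. cos = 65/sqrt(5084).

65/sqrt(5084)


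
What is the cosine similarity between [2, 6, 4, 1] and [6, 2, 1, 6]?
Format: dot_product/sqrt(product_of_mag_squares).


dot = 34. |a|^2 = 57, |b|^2 = 77. cos = 34/sqrt(4389).

34/sqrt(4389)


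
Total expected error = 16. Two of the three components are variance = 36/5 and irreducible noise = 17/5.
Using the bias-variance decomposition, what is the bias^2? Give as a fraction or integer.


Total error = bias^2 + variance + irreducible noise. So bias^2 = 16 - 36/5 - 17/5 = 27/5.

27/5


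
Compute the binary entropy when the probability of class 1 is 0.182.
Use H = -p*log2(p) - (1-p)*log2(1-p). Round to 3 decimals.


H = -0.182*log2(0.182) - 0.818*log2(0.818) = 0.684.

0.684


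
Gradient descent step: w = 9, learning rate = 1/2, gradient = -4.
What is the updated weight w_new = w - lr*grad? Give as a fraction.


w_new = 9 - 1/2 * -4 = 9 - -2 = 11.

11


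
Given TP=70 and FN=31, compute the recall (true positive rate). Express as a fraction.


Recall = TP / (TP + FN) = 70 / 101 = 70/101.

70/101


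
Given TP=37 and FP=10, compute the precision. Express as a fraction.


Precision = TP / (TP + FP) = 37 / 47 = 37/47.

37/47


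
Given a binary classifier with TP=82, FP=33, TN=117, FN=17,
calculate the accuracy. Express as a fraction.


Accuracy = (TP + TN) / (TP + TN + FP + FN) = (82 + 117) / 249 = 199/249.

199/249


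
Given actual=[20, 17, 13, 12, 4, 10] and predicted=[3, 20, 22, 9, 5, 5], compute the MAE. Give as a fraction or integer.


MAE = (1/6) * (|20-3|=17 + |17-20|=3 + |13-22|=9 + |12-9|=3 + |4-5|=1 + |10-5|=5). Sum = 38. MAE = 19/3.

19/3


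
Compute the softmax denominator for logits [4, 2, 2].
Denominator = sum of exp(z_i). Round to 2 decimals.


Denom = e^4=54.5982 + e^2=7.3891 + e^2=7.3891. Sum = 69.3764, which rounds to 69.38.

69.38


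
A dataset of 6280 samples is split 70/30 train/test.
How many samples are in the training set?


Test set = 6280 * 30% = 1884. Training set = 6280 - 1884 = 4396.

4396


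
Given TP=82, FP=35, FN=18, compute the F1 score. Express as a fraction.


Precision = 82/117 = 82/117. Recall = 82/100 = 41/50. F1 = 2*P*R/(P+R) = 164/217.

164/217


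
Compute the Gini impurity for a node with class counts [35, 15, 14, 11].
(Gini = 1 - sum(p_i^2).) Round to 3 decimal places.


Total = 75. Proportions: 35/75, 15/75, 14/75, 11/75. sum(p_i^2) = 0.3141. Gini = 1 - 0.3141 = 0.6859, which rounds to 0.686.

0.686


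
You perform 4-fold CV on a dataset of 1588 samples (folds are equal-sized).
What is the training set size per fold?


Each validation fold has 1588/4 = 397 samples. Training set = 1588 - 397 = 1191.

1191


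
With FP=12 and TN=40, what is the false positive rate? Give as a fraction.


FPR = FP / (FP + TN) = 12 / 52 = 3/13.

3/13


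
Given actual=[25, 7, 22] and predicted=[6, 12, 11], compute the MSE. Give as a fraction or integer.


MSE = (1/3) * ((25-6)^2=361 + (7-12)^2=25 + (22-11)^2=121). Sum = 507. MSE = 169.

169


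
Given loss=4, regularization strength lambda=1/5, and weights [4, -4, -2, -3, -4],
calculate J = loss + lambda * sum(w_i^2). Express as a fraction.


L2 sq norm = sum(w^2) = 61. J = 4 + 1/5 * 61 = 81/5.

81/5


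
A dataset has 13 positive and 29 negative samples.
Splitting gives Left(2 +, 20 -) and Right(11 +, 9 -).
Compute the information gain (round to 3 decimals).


H(parent) = 0.8926. H(left) = 0.4395, H(right) = 0.9928. Weighted = (22/42)*0.4395 + (20/42)*0.9928 = 0.7030. IG = 0.8926 - 0.7030 = 0.1896, which rounds to 0.190.

0.190


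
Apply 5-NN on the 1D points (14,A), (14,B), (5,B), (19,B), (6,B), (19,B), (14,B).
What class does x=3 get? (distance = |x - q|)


Distances: |14-3|=11, |14-3|=11, |5-3|=2, |19-3|=16, |6-3|=3, |19-3|=16, |14-3|=11. 5 nearest: (5,B), (6,B), (14,A), (14,B), (14,B). Counts: {'B': 4, 'A': 1}. Majority class: B.

B


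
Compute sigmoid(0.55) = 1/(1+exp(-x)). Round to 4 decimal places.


sigma(0.55) = 1/(1+e^(-0.55)) = 1/(1+0.576950) = 1/1.576950 = 0.6341.

0.6341


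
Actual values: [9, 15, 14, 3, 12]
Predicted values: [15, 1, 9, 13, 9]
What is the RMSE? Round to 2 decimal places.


MSE = 73.2000. RMSE = sqrt(73.2000) = 8.56.

8.56


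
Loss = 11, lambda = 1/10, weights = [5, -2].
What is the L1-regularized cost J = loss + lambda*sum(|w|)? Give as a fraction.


L1 norm = sum(|w|) = 7. J = 11 + 1/10 * 7 = 117/10.

117/10


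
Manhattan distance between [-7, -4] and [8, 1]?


d = sum of absolute differences: |-7-8|=15 + |-4-1|=5 = 20.

20


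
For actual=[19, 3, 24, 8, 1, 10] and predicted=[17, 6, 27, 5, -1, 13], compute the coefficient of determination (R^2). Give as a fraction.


Mean(y) = 65/6. SS_res = 44. SS_tot = 2441/6. R^2 = 1 - 44/(2441/6) = 2177/2441.

2177/2441


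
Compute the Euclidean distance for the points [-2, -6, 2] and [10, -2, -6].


d = sqrt(sum of squared differences). (-2-10)^2=144, (-6--2)^2=16, (2--6)^2=64. Sum = 224.

sqrt(224)


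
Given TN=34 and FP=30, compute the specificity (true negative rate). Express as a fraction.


Specificity = TN / (TN + FP) = 34 / 64 = 17/32.

17/32


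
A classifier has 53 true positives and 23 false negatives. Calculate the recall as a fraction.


Recall = TP / (TP + FN) = 53 / 76 = 53/76.

53/76


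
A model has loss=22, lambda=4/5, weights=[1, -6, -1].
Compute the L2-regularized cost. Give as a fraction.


L2 sq norm = sum(w^2) = 38. J = 22 + 4/5 * 38 = 262/5.

262/5


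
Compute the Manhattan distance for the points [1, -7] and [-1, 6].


d = sum of absolute differences: |1--1|=2 + |-7-6|=13 = 15.

15


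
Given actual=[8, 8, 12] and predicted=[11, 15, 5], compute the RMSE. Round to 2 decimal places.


MSE = 35.6667. RMSE = sqrt(35.6667) = 5.97.

5.97


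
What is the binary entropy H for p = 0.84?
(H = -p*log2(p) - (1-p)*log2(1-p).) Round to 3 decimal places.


H = -0.84*log2(0.84) - 0.16*log2(0.16) = 0.634.

0.634


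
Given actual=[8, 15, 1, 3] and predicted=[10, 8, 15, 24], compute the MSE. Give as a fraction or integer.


MSE = (1/4) * ((8-10)^2=4 + (15-8)^2=49 + (1-15)^2=196 + (3-24)^2=441). Sum = 690. MSE = 345/2.

345/2


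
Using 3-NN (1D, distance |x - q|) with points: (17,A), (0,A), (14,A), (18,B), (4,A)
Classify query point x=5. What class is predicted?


Distances: |17-5|=12, |0-5|=5, |14-5|=9, |18-5|=13, |4-5|=1. 3 nearest: (4,A), (0,A), (14,A). Counts: {'A': 3}. Majority class: A.

A


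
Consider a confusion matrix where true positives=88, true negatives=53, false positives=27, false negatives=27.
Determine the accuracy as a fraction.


Accuracy = (TP + TN) / (TP + TN + FP + FN) = (88 + 53) / 195 = 47/65.

47/65


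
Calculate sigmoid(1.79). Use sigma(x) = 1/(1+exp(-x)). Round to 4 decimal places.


sigma(1.79) = 1/(1+e^(-1.79)) = 1/(1+0.166960) = 1/1.166960 = 0.8569.

0.8569


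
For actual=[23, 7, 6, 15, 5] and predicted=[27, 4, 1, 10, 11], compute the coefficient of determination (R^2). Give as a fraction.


Mean(y) = 56/5. SS_res = 111. SS_tot = 1184/5. R^2 = 1 - 111/(1184/5) = 17/32.

17/32


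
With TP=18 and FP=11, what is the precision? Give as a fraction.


Precision = TP / (TP + FP) = 18 / 29 = 18/29.

18/29


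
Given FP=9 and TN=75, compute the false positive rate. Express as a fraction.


FPR = FP / (FP + TN) = 9 / 84 = 3/28.

3/28


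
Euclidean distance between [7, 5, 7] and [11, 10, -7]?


d = sqrt(sum of squared differences). (7-11)^2=16, (5-10)^2=25, (7--7)^2=196. Sum = 237.

sqrt(237)


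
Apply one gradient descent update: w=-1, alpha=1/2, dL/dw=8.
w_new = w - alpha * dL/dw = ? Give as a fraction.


w_new = -1 - 1/2 * 8 = -1 - 4 = -5.

-5


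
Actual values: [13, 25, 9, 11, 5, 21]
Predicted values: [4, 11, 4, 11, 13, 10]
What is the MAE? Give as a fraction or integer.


MAE = (1/6) * (|13-4|=9 + |25-11|=14 + |9-4|=5 + |11-11|=0 + |5-13|=8 + |21-10|=11). Sum = 47. MAE = 47/6.

47/6


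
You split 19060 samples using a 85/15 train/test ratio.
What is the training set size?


Test set = 19060 * 15% = 2859. Training set = 19060 - 2859 = 16201.

16201


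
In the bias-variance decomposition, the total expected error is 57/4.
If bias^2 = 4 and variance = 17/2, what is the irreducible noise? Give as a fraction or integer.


Total error = bias^2 + variance + irreducible noise. So irreducible noise = 57/4 - 4 - 17/2 = 7/4.

7/4


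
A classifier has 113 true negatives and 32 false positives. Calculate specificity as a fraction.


Specificity = TN / (TN + FP) = 113 / 145 = 113/145.

113/145


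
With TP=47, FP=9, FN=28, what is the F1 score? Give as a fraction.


Precision = 47/56 = 47/56. Recall = 47/75 = 47/75. F1 = 2*P*R/(P+R) = 94/131.

94/131


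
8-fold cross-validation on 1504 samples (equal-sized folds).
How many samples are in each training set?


Each validation fold has 1504/8 = 188 samples. Training set = 1504 - 188 = 1316.

1316


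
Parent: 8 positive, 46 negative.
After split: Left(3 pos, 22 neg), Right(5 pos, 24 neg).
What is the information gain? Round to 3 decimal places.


H(parent) = 0.6052. H(left) = 0.5294, H(right) = 0.6632. Weighted = (25/54)*0.5294 + (29/54)*0.6632 = 0.6013. IG = 0.6052 - 0.6013 = 0.0039, which rounds to 0.004.

0.004


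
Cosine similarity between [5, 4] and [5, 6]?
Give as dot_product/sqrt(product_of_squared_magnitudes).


dot = 49. |a|^2 = 41, |b|^2 = 61. cos = 49/sqrt(2501).

49/sqrt(2501)


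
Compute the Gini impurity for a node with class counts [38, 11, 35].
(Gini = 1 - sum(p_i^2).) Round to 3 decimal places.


Total = 84. Proportions: 38/84, 11/84, 35/84. sum(p_i^2) = 0.3954. Gini = 1 - 0.3954 = 0.6046, which rounds to 0.605.

0.605


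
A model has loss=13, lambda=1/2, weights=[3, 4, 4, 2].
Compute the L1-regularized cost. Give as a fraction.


L1 norm = sum(|w|) = 13. J = 13 + 1/2 * 13 = 39/2.

39/2


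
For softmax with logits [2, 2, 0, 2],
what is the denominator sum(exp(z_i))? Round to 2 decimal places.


Denom = e^2=7.3891 + e^2=7.3891 + e^0=1.0000 + e^2=7.3891. Sum = 23.1673, which rounds to 23.17.

23.17


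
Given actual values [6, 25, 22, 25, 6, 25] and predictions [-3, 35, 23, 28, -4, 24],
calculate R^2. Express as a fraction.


Mean(y) = 109/6. SS_res = 292. SS_tot = 2705/6. R^2 = 1 - 292/(2705/6) = 953/2705.

953/2705


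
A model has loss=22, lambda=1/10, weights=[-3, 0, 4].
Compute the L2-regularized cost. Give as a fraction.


L2 sq norm = sum(w^2) = 25. J = 22 + 1/10 * 25 = 49/2.

49/2


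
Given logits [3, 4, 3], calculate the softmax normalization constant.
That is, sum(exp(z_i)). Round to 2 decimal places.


Denom = e^3=20.0855 + e^4=54.5982 + e^3=20.0855. Sum = 94.7692, which rounds to 94.77.

94.77


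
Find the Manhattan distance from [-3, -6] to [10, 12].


d = sum of absolute differences: |-3-10|=13 + |-6-12|=18 = 31.

31


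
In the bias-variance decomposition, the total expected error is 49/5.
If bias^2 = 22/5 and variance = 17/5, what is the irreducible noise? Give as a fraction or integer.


Total error = bias^2 + variance + irreducible noise. So irreducible noise = 49/5 - 22/5 - 17/5 = 2.

2


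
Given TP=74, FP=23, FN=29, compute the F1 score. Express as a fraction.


Precision = 74/97 = 74/97. Recall = 74/103 = 74/103. F1 = 2*P*R/(P+R) = 37/50.

37/50


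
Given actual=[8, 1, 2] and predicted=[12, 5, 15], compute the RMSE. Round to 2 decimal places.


MSE = 67.0000. RMSE = sqrt(67.0000) = 8.19.

8.19


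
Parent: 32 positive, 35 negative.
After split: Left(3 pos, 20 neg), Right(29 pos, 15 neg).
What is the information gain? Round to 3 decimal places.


H(parent) = 0.9986. H(left) = 0.5586, H(right) = 0.9257. Weighted = (23/67)*0.5586 + (44/67)*0.9257 = 0.7997. IG = 0.9986 - 0.7997 = 0.1989, which rounds to 0.199.

0.199


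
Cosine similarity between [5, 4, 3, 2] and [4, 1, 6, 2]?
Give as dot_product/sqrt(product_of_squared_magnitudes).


dot = 46. |a|^2 = 54, |b|^2 = 57. cos = 46/sqrt(3078).

46/sqrt(3078)


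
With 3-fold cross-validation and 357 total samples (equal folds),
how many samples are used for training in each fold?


Each validation fold has 357/3 = 119 samples. Training set = 357 - 119 = 238.

238


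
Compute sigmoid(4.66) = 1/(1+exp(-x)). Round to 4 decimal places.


sigma(4.66) = 1/(1+e^(-4.66)) = 1/(1+0.009466) = 1/1.009466 = 0.9906.

0.9906
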